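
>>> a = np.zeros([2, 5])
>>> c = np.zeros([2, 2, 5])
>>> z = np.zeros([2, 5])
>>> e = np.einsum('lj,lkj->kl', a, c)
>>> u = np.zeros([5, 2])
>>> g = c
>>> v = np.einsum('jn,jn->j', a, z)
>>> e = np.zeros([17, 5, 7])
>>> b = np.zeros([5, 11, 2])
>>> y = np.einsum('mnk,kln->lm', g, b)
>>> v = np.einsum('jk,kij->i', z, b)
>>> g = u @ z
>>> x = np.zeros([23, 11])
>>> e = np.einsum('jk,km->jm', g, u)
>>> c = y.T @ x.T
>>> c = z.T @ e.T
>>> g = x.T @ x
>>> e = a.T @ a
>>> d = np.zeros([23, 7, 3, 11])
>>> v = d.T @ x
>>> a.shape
(2, 5)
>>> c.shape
(5, 5)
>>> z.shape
(2, 5)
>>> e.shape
(5, 5)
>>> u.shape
(5, 2)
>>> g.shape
(11, 11)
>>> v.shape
(11, 3, 7, 11)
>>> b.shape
(5, 11, 2)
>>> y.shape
(11, 2)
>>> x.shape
(23, 11)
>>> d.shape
(23, 7, 3, 11)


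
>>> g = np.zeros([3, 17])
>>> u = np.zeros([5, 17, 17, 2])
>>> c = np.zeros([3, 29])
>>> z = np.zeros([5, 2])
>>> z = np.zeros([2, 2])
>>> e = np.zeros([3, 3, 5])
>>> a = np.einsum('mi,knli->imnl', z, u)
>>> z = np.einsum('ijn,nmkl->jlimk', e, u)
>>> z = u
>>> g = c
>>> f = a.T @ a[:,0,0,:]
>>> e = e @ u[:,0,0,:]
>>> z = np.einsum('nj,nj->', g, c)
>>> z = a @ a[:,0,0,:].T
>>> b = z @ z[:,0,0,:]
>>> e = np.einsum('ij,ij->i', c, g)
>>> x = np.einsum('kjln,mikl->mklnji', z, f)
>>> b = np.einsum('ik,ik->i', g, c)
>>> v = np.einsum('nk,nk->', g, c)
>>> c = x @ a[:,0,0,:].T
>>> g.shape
(3, 29)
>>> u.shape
(5, 17, 17, 2)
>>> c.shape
(17, 2, 17, 2, 2, 2)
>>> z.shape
(2, 2, 17, 2)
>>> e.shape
(3,)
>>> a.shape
(2, 2, 17, 17)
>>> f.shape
(17, 17, 2, 17)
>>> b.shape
(3,)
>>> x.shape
(17, 2, 17, 2, 2, 17)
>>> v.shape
()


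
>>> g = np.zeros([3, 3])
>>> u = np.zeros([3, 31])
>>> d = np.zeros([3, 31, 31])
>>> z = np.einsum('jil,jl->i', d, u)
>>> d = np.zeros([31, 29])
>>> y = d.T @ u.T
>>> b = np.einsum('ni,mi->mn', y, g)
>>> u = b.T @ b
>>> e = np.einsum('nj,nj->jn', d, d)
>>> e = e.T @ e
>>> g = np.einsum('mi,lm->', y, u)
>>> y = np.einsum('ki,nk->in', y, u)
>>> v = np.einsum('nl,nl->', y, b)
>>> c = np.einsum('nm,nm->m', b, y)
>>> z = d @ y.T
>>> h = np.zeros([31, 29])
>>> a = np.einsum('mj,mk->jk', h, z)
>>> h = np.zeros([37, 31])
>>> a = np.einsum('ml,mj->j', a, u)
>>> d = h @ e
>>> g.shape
()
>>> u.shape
(29, 29)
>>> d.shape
(37, 31)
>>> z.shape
(31, 3)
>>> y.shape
(3, 29)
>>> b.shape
(3, 29)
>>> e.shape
(31, 31)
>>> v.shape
()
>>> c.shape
(29,)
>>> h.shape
(37, 31)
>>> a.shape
(29,)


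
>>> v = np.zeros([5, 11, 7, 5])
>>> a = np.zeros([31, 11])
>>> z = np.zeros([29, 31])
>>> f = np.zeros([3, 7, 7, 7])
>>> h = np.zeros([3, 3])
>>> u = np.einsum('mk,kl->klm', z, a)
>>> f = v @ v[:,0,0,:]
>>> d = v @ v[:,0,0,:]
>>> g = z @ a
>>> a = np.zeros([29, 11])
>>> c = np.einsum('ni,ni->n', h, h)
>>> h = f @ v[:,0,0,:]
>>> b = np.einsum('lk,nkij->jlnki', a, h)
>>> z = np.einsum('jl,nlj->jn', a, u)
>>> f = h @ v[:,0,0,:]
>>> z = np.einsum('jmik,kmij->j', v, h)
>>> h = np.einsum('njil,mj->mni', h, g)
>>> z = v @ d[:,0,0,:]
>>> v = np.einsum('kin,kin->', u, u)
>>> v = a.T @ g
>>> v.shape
(11, 11)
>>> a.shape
(29, 11)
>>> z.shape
(5, 11, 7, 5)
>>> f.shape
(5, 11, 7, 5)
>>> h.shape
(29, 5, 7)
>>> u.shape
(31, 11, 29)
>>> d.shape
(5, 11, 7, 5)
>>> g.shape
(29, 11)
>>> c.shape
(3,)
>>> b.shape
(5, 29, 5, 11, 7)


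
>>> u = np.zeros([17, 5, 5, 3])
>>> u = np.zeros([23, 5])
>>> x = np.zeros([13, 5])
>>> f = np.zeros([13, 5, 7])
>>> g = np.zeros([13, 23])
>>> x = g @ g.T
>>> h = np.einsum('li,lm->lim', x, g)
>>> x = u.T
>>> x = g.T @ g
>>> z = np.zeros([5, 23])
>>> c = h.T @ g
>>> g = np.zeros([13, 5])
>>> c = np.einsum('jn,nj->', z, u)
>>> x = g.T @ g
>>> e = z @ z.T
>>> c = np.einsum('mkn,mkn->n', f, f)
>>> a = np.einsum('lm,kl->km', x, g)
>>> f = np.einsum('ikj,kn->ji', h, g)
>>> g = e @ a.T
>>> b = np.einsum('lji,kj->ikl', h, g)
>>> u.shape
(23, 5)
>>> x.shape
(5, 5)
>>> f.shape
(23, 13)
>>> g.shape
(5, 13)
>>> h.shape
(13, 13, 23)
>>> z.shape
(5, 23)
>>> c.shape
(7,)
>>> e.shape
(5, 5)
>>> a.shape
(13, 5)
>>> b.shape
(23, 5, 13)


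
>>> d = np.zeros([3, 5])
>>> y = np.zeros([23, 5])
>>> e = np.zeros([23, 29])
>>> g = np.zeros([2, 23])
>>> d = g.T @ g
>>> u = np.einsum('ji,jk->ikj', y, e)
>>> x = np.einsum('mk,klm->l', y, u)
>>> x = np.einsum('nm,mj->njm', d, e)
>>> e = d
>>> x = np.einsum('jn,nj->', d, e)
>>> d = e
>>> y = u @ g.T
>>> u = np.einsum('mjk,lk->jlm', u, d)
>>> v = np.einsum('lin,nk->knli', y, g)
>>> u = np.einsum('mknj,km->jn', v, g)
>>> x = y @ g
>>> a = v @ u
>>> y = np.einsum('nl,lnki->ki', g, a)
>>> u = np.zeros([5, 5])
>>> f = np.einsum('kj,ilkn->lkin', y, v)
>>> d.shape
(23, 23)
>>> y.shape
(5, 5)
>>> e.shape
(23, 23)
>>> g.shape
(2, 23)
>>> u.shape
(5, 5)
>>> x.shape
(5, 29, 23)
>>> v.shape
(23, 2, 5, 29)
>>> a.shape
(23, 2, 5, 5)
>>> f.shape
(2, 5, 23, 29)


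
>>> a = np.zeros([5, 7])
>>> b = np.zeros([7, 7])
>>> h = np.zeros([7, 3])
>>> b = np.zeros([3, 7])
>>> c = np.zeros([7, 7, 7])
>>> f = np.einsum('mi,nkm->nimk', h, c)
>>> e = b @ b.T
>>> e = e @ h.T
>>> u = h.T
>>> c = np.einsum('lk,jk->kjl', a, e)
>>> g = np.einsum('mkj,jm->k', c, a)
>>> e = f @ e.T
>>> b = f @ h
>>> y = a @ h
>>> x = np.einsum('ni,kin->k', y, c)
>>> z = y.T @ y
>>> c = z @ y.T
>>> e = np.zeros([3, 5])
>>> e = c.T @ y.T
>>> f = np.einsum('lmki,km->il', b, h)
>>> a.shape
(5, 7)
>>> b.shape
(7, 3, 7, 3)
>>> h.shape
(7, 3)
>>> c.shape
(3, 5)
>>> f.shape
(3, 7)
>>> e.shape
(5, 5)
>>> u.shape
(3, 7)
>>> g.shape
(3,)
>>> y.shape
(5, 3)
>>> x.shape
(7,)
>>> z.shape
(3, 3)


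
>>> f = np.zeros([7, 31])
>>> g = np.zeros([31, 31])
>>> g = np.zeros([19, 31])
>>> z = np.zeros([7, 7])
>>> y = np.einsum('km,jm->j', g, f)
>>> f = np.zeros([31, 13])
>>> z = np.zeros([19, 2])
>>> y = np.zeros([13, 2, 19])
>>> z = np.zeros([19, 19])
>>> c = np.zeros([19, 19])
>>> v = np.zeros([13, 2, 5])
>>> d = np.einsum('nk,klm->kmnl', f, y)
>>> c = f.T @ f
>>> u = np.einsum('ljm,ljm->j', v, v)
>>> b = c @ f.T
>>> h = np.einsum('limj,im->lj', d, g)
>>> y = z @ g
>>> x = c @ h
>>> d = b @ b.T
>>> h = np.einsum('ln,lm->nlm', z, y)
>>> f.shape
(31, 13)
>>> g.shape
(19, 31)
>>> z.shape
(19, 19)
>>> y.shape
(19, 31)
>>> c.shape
(13, 13)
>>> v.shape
(13, 2, 5)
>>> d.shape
(13, 13)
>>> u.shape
(2,)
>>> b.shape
(13, 31)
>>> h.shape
(19, 19, 31)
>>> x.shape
(13, 2)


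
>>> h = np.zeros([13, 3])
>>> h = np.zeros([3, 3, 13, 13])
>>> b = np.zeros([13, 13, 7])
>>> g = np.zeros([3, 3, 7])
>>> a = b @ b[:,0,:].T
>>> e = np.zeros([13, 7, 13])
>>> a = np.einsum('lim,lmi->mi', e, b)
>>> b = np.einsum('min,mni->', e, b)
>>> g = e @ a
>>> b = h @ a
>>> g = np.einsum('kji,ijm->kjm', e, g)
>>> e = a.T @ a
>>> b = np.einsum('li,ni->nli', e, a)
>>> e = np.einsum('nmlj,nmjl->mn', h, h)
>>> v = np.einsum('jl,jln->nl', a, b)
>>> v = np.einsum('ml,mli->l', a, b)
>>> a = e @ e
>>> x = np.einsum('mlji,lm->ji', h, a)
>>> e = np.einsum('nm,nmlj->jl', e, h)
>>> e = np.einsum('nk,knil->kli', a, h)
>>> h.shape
(3, 3, 13, 13)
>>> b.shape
(13, 7, 7)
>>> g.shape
(13, 7, 7)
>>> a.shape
(3, 3)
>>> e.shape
(3, 13, 13)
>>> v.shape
(7,)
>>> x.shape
(13, 13)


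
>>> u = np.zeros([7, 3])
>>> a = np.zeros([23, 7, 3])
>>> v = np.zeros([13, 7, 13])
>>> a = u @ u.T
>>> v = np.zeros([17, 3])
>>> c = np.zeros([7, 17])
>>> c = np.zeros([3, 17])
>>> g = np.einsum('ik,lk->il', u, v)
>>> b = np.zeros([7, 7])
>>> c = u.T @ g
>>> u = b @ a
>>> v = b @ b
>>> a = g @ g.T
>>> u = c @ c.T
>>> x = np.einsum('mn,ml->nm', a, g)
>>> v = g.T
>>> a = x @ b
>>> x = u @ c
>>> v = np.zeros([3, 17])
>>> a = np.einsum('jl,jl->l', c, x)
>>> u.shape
(3, 3)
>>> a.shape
(17,)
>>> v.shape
(3, 17)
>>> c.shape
(3, 17)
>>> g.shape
(7, 17)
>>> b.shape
(7, 7)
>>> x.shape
(3, 17)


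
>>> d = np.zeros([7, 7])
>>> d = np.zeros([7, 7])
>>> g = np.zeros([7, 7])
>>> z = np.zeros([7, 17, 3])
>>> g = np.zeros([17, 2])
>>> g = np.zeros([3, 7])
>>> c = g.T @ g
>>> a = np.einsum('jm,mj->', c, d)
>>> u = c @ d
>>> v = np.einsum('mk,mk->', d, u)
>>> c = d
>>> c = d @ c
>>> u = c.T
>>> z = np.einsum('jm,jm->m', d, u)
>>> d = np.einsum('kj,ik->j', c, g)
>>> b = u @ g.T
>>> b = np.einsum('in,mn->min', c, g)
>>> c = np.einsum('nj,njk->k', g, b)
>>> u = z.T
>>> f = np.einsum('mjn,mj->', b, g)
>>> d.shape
(7,)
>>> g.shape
(3, 7)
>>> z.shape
(7,)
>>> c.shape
(7,)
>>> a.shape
()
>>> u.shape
(7,)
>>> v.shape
()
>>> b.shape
(3, 7, 7)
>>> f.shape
()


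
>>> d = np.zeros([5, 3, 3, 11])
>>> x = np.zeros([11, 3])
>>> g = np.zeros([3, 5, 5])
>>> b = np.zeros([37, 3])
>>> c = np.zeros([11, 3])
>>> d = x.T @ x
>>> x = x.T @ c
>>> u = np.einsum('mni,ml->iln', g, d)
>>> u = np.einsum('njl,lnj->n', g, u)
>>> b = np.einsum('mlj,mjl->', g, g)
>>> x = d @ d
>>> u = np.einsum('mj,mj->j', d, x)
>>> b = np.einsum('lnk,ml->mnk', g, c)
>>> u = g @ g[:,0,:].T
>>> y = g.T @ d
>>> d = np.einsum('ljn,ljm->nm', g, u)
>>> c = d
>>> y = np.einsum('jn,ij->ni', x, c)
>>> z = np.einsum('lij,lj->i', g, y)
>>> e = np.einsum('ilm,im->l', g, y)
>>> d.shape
(5, 3)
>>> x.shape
(3, 3)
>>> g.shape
(3, 5, 5)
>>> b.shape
(11, 5, 5)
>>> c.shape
(5, 3)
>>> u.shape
(3, 5, 3)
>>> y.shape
(3, 5)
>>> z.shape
(5,)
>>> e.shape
(5,)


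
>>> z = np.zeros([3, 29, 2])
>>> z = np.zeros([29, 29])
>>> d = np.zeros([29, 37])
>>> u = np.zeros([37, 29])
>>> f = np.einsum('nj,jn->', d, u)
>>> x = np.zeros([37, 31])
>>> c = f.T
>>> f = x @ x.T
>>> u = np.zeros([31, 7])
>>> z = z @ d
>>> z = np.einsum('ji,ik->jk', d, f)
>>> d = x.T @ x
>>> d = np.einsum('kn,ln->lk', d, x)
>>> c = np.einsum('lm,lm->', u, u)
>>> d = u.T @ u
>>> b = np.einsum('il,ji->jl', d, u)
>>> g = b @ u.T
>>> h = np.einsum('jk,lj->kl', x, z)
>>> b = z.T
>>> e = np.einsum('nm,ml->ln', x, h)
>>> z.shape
(29, 37)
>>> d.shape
(7, 7)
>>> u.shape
(31, 7)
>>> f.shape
(37, 37)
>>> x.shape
(37, 31)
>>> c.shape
()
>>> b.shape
(37, 29)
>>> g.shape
(31, 31)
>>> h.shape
(31, 29)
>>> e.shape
(29, 37)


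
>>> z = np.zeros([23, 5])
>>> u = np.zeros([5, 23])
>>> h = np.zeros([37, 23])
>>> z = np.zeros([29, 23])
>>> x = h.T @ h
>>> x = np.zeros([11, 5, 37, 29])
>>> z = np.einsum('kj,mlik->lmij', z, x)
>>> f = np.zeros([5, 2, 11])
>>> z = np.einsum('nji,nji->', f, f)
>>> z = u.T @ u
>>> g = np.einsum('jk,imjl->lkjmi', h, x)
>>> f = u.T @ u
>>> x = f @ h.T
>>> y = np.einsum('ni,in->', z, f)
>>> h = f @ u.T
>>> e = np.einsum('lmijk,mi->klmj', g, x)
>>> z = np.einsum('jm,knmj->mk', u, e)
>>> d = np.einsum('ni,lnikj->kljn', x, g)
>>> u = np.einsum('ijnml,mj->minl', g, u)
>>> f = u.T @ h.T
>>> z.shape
(23, 11)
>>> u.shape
(5, 29, 37, 11)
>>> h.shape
(23, 5)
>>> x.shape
(23, 37)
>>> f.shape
(11, 37, 29, 23)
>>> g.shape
(29, 23, 37, 5, 11)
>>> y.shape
()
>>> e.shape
(11, 29, 23, 5)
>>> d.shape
(5, 29, 11, 23)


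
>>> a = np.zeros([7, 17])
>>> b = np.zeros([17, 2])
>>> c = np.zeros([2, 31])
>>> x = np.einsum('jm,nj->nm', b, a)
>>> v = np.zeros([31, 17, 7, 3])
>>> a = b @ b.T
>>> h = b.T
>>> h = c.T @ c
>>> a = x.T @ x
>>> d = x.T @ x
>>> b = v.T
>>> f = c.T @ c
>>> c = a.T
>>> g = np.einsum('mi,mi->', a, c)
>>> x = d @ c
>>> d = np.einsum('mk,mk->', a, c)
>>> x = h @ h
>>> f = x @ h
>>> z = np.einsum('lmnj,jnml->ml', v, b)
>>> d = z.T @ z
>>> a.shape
(2, 2)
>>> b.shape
(3, 7, 17, 31)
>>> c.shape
(2, 2)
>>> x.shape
(31, 31)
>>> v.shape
(31, 17, 7, 3)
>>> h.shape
(31, 31)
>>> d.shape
(31, 31)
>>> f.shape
(31, 31)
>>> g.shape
()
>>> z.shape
(17, 31)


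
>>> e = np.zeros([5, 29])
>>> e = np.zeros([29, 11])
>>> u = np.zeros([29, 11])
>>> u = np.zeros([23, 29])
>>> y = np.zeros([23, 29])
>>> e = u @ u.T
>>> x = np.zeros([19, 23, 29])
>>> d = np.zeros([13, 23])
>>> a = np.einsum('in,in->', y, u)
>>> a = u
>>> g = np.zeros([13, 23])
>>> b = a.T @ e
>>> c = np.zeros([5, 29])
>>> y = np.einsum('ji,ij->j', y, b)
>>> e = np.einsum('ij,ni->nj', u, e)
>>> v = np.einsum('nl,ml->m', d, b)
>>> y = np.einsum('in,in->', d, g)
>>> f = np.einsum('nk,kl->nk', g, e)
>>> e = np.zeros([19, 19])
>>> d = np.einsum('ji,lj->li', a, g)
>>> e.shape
(19, 19)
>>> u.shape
(23, 29)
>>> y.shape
()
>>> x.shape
(19, 23, 29)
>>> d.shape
(13, 29)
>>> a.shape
(23, 29)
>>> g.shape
(13, 23)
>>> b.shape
(29, 23)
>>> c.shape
(5, 29)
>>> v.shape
(29,)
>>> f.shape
(13, 23)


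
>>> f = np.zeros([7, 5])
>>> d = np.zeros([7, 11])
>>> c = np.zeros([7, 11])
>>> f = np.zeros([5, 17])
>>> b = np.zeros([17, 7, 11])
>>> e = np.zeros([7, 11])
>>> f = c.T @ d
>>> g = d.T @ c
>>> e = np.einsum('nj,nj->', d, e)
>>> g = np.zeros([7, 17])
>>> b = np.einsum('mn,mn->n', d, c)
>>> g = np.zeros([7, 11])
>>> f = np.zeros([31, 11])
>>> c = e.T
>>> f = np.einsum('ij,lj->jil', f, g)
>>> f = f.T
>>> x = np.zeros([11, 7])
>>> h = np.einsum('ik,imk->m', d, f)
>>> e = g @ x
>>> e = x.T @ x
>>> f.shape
(7, 31, 11)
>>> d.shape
(7, 11)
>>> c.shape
()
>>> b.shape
(11,)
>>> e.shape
(7, 7)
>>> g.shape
(7, 11)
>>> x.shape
(11, 7)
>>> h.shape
(31,)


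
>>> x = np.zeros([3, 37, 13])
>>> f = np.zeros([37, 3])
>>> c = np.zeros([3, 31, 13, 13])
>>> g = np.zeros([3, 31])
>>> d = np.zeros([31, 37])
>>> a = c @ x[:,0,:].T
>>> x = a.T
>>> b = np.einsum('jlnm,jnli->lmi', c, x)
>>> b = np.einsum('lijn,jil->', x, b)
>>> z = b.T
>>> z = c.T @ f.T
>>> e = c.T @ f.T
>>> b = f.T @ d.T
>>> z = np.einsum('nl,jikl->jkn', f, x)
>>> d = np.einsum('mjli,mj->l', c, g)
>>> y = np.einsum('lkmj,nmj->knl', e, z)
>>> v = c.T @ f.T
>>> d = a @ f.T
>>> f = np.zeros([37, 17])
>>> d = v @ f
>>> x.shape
(3, 13, 31, 3)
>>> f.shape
(37, 17)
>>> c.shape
(3, 31, 13, 13)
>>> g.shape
(3, 31)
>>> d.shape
(13, 13, 31, 17)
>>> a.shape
(3, 31, 13, 3)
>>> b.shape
(3, 31)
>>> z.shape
(3, 31, 37)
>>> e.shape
(13, 13, 31, 37)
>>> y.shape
(13, 3, 13)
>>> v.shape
(13, 13, 31, 37)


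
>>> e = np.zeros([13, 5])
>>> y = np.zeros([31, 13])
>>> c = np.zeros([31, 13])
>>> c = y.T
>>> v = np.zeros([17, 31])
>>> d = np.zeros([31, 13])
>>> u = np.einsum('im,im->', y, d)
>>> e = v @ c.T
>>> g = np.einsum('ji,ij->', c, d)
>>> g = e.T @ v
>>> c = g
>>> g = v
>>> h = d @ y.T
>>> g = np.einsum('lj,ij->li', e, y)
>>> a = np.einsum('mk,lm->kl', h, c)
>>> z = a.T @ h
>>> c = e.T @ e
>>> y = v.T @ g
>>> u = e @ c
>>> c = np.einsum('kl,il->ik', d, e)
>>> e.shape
(17, 13)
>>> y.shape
(31, 31)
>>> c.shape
(17, 31)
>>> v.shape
(17, 31)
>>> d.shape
(31, 13)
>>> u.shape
(17, 13)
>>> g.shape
(17, 31)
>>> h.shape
(31, 31)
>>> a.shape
(31, 13)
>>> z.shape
(13, 31)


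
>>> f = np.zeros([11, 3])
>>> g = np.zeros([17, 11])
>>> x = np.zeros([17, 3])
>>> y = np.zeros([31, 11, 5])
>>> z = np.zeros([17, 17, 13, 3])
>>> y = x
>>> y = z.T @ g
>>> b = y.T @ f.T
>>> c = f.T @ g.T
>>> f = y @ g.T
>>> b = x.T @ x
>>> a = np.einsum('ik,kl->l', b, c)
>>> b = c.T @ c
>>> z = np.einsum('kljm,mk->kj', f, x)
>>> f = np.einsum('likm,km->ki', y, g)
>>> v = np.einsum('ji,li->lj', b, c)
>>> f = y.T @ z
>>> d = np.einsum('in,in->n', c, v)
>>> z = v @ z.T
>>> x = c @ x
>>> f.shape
(11, 17, 13, 17)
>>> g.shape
(17, 11)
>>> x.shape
(3, 3)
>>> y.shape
(3, 13, 17, 11)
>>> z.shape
(3, 3)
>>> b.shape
(17, 17)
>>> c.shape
(3, 17)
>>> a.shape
(17,)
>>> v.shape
(3, 17)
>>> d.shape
(17,)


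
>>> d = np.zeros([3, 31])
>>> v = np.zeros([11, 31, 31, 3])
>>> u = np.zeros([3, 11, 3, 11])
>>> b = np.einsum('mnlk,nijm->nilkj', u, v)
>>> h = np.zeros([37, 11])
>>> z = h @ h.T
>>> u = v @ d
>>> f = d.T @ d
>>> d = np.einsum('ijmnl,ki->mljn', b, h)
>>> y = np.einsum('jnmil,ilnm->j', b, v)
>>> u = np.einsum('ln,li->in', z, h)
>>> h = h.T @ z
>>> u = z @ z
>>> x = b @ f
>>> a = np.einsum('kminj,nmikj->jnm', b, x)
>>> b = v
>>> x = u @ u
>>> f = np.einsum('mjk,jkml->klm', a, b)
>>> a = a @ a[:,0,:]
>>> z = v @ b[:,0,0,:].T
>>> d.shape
(3, 31, 31, 11)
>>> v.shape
(11, 31, 31, 3)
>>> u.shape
(37, 37)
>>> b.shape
(11, 31, 31, 3)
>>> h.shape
(11, 37)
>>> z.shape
(11, 31, 31, 11)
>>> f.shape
(31, 3, 31)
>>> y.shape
(11,)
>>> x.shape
(37, 37)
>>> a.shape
(31, 11, 31)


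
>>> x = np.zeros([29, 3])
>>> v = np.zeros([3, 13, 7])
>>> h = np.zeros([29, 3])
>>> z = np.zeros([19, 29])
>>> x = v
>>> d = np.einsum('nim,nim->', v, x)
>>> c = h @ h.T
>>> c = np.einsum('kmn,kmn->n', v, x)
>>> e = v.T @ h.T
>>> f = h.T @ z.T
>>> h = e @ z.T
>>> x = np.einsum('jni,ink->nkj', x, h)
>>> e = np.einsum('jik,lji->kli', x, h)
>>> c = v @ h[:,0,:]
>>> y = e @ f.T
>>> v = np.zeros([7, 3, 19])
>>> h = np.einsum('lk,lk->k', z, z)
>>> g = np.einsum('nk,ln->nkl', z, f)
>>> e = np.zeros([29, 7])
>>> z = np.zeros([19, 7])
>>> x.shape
(13, 19, 3)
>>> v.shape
(7, 3, 19)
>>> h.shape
(29,)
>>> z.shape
(19, 7)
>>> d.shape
()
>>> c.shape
(3, 13, 19)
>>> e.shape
(29, 7)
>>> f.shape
(3, 19)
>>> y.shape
(3, 7, 3)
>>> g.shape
(19, 29, 3)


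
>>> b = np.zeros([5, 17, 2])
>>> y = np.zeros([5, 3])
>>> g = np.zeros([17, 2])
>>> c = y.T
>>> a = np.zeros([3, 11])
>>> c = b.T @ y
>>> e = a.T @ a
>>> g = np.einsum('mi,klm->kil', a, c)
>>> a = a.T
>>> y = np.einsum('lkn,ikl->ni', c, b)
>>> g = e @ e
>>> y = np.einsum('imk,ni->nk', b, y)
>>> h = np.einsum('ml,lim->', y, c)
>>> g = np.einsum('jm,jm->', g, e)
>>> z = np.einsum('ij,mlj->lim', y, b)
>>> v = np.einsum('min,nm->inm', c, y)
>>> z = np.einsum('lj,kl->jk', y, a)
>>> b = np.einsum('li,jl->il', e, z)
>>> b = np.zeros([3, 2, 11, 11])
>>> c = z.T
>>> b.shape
(3, 2, 11, 11)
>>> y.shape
(3, 2)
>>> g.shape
()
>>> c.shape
(11, 2)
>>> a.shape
(11, 3)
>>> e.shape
(11, 11)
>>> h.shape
()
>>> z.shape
(2, 11)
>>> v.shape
(17, 3, 2)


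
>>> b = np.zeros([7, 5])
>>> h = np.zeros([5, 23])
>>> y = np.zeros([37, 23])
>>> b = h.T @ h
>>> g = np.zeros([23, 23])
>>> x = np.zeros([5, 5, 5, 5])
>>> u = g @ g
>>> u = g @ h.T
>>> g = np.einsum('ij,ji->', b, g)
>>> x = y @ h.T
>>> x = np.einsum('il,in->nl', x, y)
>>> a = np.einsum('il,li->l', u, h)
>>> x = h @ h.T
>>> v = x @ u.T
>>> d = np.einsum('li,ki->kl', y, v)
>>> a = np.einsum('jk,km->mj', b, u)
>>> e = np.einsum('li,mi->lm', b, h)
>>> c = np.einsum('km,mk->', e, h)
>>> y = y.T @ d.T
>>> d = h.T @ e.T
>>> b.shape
(23, 23)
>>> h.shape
(5, 23)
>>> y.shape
(23, 5)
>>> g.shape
()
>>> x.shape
(5, 5)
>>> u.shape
(23, 5)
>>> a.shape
(5, 23)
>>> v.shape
(5, 23)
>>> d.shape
(23, 23)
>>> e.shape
(23, 5)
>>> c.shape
()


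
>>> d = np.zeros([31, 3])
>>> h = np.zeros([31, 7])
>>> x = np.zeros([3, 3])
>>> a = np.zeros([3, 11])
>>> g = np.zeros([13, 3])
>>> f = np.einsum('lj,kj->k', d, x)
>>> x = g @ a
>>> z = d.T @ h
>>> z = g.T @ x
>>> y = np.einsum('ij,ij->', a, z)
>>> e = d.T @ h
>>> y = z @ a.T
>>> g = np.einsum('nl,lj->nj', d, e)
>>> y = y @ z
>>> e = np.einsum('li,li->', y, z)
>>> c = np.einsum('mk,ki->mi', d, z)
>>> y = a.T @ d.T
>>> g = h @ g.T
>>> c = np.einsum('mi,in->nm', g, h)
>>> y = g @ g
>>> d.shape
(31, 3)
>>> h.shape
(31, 7)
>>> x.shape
(13, 11)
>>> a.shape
(3, 11)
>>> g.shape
(31, 31)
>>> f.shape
(3,)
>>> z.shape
(3, 11)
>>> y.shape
(31, 31)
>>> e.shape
()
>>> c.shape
(7, 31)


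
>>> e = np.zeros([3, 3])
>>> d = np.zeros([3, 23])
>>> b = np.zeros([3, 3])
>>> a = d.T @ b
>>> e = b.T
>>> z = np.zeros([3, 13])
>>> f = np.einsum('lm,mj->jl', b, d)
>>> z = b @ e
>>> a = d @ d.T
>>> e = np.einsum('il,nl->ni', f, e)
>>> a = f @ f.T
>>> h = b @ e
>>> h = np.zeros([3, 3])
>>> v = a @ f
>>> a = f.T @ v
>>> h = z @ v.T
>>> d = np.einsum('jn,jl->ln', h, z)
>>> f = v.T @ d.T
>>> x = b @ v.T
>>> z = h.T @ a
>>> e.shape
(3, 23)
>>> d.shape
(3, 23)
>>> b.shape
(3, 3)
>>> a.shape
(3, 3)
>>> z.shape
(23, 3)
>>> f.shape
(3, 3)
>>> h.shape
(3, 23)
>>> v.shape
(23, 3)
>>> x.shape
(3, 23)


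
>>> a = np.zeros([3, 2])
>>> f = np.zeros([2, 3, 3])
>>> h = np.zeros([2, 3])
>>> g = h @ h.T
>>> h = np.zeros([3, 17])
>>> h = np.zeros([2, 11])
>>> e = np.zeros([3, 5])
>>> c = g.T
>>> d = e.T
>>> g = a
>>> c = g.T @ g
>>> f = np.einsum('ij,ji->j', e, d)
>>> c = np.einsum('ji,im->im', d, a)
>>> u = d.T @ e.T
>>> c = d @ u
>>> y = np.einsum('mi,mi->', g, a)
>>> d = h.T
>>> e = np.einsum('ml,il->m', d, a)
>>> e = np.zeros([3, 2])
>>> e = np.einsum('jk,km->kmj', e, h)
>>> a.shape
(3, 2)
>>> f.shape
(5,)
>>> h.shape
(2, 11)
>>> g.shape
(3, 2)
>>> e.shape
(2, 11, 3)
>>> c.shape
(5, 3)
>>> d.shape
(11, 2)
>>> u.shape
(3, 3)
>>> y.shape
()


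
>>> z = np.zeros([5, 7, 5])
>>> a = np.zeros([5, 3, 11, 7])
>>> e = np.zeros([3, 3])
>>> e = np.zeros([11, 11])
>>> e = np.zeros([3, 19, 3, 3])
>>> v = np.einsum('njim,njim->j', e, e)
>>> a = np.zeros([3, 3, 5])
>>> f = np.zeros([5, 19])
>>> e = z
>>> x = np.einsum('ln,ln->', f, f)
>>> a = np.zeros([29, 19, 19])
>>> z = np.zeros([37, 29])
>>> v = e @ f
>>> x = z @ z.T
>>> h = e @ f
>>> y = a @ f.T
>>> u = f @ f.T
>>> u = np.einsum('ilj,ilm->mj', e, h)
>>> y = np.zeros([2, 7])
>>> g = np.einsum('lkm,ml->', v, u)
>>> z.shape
(37, 29)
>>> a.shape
(29, 19, 19)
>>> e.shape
(5, 7, 5)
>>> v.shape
(5, 7, 19)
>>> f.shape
(5, 19)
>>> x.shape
(37, 37)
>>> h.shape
(5, 7, 19)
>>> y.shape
(2, 7)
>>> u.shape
(19, 5)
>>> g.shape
()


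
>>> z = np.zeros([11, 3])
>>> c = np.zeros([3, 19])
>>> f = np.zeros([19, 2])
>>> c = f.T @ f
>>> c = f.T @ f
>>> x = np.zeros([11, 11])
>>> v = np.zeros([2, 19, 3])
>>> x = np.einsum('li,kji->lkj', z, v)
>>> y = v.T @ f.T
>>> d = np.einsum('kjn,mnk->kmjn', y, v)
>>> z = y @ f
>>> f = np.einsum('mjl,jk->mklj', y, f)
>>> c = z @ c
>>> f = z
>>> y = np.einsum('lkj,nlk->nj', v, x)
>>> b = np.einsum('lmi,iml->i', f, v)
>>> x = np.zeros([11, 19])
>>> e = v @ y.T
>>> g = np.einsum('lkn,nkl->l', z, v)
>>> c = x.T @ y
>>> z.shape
(3, 19, 2)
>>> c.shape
(19, 3)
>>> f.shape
(3, 19, 2)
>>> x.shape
(11, 19)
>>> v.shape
(2, 19, 3)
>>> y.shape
(11, 3)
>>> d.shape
(3, 2, 19, 19)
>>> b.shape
(2,)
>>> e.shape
(2, 19, 11)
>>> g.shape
(3,)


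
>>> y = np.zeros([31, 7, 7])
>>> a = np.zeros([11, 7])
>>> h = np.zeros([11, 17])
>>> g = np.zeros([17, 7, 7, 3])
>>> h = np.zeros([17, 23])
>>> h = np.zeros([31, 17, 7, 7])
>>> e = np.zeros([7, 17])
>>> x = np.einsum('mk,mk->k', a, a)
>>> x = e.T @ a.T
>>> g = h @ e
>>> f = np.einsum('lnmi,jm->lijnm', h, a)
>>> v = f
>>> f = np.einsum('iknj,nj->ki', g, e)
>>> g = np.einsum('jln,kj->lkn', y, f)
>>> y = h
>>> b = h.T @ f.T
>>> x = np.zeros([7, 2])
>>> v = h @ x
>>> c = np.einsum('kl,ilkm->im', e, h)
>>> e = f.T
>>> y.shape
(31, 17, 7, 7)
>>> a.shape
(11, 7)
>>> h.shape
(31, 17, 7, 7)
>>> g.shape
(7, 17, 7)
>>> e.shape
(31, 17)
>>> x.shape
(7, 2)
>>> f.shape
(17, 31)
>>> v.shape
(31, 17, 7, 2)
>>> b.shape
(7, 7, 17, 17)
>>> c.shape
(31, 7)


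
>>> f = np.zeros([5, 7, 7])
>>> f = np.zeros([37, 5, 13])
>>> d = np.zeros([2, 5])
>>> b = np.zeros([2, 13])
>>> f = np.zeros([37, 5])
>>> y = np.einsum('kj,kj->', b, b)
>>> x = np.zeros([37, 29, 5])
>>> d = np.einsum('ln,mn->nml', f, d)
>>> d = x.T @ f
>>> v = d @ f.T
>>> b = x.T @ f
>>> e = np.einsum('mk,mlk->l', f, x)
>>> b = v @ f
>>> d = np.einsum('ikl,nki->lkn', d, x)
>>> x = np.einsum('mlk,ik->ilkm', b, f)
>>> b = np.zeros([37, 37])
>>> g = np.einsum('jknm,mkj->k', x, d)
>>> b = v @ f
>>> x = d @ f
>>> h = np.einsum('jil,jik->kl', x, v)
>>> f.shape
(37, 5)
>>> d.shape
(5, 29, 37)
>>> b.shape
(5, 29, 5)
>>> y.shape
()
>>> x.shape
(5, 29, 5)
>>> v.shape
(5, 29, 37)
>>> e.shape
(29,)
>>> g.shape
(29,)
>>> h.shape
(37, 5)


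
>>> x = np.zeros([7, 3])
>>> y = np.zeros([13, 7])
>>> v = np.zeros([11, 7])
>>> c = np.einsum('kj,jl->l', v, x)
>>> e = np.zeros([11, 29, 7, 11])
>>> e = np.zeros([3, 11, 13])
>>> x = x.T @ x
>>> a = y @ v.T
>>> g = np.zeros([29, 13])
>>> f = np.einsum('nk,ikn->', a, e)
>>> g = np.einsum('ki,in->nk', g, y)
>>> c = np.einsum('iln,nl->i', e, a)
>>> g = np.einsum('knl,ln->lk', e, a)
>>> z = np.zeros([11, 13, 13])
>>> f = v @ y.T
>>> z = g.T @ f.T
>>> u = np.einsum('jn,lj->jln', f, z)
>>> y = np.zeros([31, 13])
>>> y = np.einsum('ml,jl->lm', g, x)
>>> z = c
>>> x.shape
(3, 3)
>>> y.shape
(3, 13)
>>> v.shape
(11, 7)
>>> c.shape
(3,)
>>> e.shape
(3, 11, 13)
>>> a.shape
(13, 11)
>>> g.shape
(13, 3)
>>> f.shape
(11, 13)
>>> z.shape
(3,)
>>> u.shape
(11, 3, 13)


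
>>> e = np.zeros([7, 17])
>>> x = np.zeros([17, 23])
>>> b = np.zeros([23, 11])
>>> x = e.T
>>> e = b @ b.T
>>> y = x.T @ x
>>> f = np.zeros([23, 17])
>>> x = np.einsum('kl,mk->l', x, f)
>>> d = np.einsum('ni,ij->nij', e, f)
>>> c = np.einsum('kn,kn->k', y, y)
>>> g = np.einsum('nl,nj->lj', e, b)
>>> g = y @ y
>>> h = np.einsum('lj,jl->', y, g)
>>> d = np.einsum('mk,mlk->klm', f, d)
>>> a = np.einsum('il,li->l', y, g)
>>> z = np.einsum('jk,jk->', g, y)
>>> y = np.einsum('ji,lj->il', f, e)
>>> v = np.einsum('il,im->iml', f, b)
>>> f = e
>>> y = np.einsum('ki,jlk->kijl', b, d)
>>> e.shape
(23, 23)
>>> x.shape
(7,)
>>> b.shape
(23, 11)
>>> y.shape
(23, 11, 17, 23)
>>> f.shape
(23, 23)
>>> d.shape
(17, 23, 23)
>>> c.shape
(7,)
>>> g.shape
(7, 7)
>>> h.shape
()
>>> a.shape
(7,)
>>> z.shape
()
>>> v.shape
(23, 11, 17)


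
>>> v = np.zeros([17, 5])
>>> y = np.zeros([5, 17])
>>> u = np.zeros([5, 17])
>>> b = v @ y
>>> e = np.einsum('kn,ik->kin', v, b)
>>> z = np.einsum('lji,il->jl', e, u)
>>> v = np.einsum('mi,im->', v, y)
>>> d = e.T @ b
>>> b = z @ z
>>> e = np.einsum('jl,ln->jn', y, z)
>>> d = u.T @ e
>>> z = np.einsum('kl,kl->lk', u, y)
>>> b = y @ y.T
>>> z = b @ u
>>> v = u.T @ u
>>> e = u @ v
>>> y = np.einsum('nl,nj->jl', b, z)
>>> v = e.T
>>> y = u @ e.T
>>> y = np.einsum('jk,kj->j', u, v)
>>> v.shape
(17, 5)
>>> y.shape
(5,)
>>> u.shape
(5, 17)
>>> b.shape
(5, 5)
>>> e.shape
(5, 17)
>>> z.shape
(5, 17)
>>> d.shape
(17, 17)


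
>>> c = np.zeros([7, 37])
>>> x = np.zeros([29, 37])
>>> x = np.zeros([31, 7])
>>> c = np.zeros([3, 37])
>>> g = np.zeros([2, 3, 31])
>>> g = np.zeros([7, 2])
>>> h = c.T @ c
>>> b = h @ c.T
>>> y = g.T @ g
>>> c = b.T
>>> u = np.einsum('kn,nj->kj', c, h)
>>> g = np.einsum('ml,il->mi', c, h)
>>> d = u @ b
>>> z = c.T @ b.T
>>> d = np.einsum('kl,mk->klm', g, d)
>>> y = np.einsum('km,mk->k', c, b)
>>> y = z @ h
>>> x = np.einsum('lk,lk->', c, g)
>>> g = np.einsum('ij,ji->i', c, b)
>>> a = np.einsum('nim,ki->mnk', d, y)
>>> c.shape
(3, 37)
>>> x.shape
()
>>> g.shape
(3,)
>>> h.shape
(37, 37)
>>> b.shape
(37, 3)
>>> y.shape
(37, 37)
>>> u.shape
(3, 37)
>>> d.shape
(3, 37, 3)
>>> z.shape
(37, 37)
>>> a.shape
(3, 3, 37)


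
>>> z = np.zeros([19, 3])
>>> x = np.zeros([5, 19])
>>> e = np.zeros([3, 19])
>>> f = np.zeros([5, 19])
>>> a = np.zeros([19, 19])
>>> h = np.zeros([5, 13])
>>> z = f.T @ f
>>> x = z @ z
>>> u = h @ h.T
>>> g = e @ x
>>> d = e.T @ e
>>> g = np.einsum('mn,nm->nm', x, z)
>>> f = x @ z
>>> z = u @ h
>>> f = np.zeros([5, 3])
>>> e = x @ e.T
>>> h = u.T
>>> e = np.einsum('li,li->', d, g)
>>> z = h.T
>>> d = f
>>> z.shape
(5, 5)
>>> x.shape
(19, 19)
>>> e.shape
()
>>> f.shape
(5, 3)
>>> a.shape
(19, 19)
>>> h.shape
(5, 5)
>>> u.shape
(5, 5)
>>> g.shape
(19, 19)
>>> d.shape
(5, 3)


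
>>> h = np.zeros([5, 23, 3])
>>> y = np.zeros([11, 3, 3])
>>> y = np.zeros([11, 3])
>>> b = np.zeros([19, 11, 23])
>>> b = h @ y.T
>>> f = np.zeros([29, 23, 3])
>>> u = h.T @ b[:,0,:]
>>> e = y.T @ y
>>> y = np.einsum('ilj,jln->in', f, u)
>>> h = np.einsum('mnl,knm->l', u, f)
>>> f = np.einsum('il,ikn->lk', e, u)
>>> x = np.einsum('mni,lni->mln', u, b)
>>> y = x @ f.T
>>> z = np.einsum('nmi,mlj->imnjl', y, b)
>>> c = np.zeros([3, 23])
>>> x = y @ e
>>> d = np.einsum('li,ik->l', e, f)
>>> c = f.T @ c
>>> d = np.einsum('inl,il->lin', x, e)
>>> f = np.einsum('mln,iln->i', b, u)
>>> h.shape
(11,)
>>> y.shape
(3, 5, 3)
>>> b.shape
(5, 23, 11)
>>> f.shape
(3,)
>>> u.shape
(3, 23, 11)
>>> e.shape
(3, 3)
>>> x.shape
(3, 5, 3)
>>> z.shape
(3, 5, 3, 11, 23)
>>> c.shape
(23, 23)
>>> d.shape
(3, 3, 5)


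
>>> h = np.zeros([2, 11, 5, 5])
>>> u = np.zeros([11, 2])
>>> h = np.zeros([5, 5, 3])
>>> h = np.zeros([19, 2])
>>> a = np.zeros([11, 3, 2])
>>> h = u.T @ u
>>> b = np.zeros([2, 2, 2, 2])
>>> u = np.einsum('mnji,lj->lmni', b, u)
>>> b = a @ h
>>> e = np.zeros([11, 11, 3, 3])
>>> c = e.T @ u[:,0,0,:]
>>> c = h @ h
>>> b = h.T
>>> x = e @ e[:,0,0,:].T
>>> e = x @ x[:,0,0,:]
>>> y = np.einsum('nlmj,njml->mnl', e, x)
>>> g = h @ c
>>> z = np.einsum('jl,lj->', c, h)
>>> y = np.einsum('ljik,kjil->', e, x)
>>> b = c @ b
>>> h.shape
(2, 2)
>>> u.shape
(11, 2, 2, 2)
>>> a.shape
(11, 3, 2)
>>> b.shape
(2, 2)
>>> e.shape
(11, 11, 3, 11)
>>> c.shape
(2, 2)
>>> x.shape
(11, 11, 3, 11)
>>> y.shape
()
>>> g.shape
(2, 2)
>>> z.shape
()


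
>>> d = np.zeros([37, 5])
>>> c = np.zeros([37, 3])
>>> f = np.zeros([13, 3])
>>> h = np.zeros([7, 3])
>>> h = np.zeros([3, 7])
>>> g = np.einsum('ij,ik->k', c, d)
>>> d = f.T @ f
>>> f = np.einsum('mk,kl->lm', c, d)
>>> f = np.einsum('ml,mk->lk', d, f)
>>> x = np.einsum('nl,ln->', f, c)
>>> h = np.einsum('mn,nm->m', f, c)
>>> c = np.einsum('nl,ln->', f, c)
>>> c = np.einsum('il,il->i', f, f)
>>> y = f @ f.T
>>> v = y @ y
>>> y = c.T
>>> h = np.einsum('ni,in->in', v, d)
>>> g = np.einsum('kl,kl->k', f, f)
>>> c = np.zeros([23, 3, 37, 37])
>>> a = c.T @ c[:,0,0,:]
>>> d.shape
(3, 3)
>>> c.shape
(23, 3, 37, 37)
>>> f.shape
(3, 37)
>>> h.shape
(3, 3)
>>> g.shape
(3,)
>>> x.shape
()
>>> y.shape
(3,)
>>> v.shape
(3, 3)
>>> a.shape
(37, 37, 3, 37)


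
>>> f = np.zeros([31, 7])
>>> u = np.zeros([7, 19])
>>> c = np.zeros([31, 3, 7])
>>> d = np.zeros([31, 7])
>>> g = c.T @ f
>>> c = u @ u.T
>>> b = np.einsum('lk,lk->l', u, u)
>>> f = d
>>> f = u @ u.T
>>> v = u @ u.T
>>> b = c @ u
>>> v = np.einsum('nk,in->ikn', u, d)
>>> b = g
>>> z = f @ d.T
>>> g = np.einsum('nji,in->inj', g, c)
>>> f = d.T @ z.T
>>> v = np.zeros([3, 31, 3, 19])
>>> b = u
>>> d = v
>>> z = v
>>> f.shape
(7, 7)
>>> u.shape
(7, 19)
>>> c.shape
(7, 7)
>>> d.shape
(3, 31, 3, 19)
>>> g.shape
(7, 7, 3)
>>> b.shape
(7, 19)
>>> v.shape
(3, 31, 3, 19)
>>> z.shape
(3, 31, 3, 19)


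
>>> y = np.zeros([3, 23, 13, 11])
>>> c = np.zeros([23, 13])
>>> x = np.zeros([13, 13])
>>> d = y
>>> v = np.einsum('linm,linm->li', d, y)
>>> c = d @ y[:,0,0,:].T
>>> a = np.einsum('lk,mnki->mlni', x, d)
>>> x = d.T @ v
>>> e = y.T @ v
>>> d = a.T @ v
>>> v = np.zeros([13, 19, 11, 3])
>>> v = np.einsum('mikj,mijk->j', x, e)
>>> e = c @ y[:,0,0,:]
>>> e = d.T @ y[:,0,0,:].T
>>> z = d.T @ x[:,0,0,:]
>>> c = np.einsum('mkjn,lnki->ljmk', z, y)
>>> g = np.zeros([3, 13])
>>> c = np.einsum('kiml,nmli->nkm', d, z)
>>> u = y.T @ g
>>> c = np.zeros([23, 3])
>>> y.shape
(3, 23, 13, 11)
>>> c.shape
(23, 3)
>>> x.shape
(11, 13, 23, 23)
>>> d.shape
(11, 23, 13, 23)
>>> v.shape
(23,)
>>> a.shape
(3, 13, 23, 11)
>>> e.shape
(23, 13, 23, 3)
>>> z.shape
(23, 13, 23, 23)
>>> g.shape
(3, 13)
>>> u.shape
(11, 13, 23, 13)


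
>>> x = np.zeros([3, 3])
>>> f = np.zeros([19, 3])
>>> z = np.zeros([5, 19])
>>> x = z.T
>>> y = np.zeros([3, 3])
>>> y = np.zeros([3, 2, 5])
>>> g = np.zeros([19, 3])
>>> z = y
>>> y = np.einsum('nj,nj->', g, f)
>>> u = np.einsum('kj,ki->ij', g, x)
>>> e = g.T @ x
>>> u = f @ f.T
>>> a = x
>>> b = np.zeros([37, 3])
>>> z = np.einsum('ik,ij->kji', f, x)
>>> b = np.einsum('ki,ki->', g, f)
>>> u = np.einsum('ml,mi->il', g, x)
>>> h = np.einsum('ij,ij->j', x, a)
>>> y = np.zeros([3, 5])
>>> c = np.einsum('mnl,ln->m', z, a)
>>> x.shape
(19, 5)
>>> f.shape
(19, 3)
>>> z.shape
(3, 5, 19)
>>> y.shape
(3, 5)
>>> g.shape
(19, 3)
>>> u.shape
(5, 3)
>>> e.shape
(3, 5)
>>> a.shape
(19, 5)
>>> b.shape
()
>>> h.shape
(5,)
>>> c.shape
(3,)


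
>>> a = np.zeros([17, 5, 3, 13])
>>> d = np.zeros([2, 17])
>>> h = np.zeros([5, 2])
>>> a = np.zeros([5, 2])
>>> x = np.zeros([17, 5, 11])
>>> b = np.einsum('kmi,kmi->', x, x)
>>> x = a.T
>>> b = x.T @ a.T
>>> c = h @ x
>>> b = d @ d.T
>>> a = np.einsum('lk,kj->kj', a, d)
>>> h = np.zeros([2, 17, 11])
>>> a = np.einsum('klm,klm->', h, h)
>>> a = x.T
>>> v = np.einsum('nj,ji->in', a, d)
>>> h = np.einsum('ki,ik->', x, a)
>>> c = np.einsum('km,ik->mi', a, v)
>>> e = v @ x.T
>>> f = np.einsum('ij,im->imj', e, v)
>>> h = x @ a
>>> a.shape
(5, 2)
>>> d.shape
(2, 17)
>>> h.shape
(2, 2)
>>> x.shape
(2, 5)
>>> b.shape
(2, 2)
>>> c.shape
(2, 17)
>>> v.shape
(17, 5)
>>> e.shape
(17, 2)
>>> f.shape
(17, 5, 2)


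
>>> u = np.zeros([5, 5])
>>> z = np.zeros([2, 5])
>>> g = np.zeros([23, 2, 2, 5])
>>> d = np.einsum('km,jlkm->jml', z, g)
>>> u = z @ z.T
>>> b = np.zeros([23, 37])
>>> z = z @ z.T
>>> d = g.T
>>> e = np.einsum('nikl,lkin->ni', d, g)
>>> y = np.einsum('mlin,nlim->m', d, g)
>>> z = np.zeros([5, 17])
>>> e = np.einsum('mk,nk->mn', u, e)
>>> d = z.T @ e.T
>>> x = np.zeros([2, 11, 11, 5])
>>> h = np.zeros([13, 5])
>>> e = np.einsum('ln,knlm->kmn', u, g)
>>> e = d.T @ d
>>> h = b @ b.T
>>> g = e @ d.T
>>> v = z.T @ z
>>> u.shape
(2, 2)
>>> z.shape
(5, 17)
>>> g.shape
(2, 17)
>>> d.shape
(17, 2)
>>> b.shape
(23, 37)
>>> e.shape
(2, 2)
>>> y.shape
(5,)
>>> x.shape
(2, 11, 11, 5)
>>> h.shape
(23, 23)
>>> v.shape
(17, 17)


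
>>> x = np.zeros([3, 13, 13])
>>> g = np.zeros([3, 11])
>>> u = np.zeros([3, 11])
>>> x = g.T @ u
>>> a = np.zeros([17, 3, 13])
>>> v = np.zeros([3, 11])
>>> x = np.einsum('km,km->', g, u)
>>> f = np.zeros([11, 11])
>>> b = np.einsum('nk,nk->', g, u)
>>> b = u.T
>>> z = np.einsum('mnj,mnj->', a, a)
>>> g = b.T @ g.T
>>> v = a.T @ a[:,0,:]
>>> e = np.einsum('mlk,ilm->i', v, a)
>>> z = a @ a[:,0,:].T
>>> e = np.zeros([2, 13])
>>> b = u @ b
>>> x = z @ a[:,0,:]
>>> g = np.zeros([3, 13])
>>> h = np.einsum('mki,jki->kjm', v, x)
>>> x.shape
(17, 3, 13)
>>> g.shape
(3, 13)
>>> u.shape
(3, 11)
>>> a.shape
(17, 3, 13)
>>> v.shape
(13, 3, 13)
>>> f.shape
(11, 11)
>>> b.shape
(3, 3)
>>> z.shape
(17, 3, 17)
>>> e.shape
(2, 13)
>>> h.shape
(3, 17, 13)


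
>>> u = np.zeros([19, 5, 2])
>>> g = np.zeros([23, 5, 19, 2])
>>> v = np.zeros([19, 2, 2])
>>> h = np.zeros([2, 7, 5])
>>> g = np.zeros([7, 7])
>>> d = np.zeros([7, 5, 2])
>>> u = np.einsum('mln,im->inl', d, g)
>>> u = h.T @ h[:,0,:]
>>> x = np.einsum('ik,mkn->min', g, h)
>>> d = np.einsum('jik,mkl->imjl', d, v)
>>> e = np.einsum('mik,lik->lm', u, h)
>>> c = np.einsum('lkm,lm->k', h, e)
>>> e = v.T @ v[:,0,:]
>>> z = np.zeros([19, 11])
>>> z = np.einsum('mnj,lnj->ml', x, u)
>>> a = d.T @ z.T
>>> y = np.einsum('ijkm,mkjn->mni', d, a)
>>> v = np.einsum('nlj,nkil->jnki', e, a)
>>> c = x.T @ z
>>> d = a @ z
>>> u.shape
(5, 7, 5)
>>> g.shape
(7, 7)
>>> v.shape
(2, 2, 7, 19)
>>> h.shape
(2, 7, 5)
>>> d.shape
(2, 7, 19, 5)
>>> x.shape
(2, 7, 5)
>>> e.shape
(2, 2, 2)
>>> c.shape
(5, 7, 5)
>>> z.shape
(2, 5)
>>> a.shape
(2, 7, 19, 2)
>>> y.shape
(2, 2, 5)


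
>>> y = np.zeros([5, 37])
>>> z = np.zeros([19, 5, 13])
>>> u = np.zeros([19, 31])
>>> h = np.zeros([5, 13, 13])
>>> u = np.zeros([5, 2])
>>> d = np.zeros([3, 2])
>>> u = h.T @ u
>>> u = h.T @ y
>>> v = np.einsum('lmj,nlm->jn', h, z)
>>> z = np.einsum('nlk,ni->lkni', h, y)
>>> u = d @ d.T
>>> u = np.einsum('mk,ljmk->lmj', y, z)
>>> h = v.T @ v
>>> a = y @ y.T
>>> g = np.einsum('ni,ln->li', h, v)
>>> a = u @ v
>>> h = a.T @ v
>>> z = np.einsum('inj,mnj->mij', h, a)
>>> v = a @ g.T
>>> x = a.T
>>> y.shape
(5, 37)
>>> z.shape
(13, 19, 19)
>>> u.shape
(13, 5, 13)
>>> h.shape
(19, 5, 19)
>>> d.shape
(3, 2)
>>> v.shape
(13, 5, 13)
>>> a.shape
(13, 5, 19)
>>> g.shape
(13, 19)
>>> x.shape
(19, 5, 13)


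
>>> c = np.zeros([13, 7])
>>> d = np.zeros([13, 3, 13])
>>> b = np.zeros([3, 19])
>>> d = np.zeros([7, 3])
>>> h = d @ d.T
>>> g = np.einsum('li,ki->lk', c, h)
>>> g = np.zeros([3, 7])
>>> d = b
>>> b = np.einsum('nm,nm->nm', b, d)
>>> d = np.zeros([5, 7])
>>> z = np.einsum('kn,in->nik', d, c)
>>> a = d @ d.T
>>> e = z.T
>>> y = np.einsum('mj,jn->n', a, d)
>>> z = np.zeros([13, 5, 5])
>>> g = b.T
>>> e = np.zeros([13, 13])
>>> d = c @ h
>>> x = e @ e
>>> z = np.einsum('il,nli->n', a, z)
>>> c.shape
(13, 7)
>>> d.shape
(13, 7)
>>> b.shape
(3, 19)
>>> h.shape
(7, 7)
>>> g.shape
(19, 3)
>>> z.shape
(13,)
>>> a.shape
(5, 5)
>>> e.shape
(13, 13)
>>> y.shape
(7,)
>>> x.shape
(13, 13)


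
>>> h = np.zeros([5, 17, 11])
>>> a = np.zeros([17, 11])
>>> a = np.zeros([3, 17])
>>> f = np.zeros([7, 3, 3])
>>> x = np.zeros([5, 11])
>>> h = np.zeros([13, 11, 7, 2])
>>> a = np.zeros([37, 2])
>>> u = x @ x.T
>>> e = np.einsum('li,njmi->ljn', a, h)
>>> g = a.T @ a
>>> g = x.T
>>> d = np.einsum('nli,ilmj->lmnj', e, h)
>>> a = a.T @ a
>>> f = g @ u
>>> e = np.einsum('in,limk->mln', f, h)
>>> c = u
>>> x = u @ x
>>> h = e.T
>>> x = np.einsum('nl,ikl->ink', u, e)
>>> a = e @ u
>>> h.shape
(5, 13, 7)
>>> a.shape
(7, 13, 5)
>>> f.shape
(11, 5)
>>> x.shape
(7, 5, 13)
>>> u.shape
(5, 5)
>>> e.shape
(7, 13, 5)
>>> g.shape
(11, 5)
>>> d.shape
(11, 7, 37, 2)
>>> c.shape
(5, 5)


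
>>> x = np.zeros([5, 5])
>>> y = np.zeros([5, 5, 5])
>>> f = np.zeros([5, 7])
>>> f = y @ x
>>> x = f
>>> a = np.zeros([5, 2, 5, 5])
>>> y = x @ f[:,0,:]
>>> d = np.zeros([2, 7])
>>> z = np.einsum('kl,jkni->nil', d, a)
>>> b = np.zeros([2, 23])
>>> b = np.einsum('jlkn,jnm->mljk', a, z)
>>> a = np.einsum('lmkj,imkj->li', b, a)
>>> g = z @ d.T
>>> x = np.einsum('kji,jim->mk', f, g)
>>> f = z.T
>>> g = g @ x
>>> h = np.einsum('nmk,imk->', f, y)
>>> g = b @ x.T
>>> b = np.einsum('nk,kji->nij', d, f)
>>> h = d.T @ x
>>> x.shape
(2, 5)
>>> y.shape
(5, 5, 5)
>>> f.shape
(7, 5, 5)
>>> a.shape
(7, 5)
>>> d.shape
(2, 7)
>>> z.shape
(5, 5, 7)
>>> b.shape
(2, 5, 5)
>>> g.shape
(7, 2, 5, 2)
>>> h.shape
(7, 5)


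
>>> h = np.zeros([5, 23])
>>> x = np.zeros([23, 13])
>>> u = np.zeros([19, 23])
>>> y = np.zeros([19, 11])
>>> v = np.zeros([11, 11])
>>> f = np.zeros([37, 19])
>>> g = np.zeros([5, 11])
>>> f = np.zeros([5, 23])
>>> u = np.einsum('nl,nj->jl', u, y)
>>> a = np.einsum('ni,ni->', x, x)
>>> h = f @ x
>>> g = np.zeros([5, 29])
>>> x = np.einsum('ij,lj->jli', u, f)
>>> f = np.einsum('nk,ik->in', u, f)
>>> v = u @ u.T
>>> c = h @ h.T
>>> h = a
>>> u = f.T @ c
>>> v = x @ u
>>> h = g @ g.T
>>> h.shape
(5, 5)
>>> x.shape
(23, 5, 11)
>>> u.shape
(11, 5)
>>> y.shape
(19, 11)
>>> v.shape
(23, 5, 5)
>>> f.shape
(5, 11)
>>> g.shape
(5, 29)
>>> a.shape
()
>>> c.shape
(5, 5)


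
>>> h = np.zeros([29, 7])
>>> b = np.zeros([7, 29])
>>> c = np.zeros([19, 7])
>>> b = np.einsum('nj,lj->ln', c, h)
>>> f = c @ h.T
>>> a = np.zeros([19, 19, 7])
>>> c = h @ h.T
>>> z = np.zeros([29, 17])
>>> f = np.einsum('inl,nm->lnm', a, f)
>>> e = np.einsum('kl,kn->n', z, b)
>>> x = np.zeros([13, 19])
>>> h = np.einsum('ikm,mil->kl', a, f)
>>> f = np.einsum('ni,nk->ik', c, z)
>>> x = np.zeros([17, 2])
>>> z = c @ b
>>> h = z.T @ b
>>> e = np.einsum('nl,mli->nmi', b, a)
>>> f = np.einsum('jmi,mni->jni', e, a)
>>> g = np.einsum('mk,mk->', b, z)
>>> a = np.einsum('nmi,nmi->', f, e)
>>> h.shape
(19, 19)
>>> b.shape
(29, 19)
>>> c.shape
(29, 29)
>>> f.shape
(29, 19, 7)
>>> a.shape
()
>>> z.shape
(29, 19)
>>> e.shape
(29, 19, 7)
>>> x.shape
(17, 2)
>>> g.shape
()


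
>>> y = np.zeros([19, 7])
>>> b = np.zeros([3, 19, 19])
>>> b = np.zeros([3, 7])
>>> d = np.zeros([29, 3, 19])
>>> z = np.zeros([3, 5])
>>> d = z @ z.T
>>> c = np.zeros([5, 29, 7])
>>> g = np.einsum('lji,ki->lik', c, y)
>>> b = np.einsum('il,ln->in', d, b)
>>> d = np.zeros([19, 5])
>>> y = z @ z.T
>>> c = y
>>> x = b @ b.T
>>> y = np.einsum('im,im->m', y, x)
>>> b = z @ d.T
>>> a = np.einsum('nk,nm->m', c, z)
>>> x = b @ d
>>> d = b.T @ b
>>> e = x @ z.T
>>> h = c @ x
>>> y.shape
(3,)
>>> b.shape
(3, 19)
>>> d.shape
(19, 19)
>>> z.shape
(3, 5)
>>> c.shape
(3, 3)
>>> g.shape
(5, 7, 19)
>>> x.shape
(3, 5)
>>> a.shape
(5,)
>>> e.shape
(3, 3)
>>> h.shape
(3, 5)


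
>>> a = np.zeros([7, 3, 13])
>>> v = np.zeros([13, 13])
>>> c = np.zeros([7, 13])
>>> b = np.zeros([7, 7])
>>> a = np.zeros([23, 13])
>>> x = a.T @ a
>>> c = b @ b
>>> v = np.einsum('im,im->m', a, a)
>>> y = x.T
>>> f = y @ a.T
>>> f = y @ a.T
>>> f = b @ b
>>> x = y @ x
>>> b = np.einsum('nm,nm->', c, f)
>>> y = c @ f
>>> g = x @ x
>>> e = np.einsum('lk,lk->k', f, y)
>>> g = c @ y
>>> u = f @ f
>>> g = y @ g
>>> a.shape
(23, 13)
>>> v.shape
(13,)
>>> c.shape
(7, 7)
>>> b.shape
()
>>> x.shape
(13, 13)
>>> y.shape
(7, 7)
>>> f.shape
(7, 7)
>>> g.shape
(7, 7)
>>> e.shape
(7,)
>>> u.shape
(7, 7)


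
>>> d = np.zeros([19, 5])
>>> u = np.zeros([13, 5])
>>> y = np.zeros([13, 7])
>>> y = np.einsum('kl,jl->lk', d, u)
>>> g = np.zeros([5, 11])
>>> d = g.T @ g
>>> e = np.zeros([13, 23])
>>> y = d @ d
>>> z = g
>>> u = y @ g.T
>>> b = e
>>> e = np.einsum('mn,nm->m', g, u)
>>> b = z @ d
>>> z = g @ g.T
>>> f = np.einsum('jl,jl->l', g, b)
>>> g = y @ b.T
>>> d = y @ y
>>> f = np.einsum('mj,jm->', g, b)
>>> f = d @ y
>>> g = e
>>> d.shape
(11, 11)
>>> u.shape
(11, 5)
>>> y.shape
(11, 11)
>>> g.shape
(5,)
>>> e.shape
(5,)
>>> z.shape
(5, 5)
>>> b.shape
(5, 11)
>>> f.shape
(11, 11)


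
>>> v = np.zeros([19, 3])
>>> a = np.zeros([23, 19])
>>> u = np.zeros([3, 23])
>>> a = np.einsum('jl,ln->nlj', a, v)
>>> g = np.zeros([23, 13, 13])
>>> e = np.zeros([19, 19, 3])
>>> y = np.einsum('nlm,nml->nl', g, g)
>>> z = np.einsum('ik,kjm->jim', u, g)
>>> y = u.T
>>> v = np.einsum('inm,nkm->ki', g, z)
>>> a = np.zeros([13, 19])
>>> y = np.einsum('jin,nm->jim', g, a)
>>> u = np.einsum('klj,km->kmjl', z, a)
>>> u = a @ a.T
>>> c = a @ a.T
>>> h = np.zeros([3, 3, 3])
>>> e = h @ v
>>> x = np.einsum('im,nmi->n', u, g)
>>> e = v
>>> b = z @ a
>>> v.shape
(3, 23)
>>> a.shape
(13, 19)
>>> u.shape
(13, 13)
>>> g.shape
(23, 13, 13)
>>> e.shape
(3, 23)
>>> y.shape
(23, 13, 19)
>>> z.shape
(13, 3, 13)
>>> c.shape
(13, 13)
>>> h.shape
(3, 3, 3)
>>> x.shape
(23,)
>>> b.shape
(13, 3, 19)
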